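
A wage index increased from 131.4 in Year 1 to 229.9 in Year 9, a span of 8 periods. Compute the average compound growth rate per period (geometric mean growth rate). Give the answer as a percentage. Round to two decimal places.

7.24%

Growth factor = (229.9/131.4)^(1/8) = (1.749619)^(1/8) = 1.072428
Growth rate = 1.072428 − 1 = 0.072428 = 7.2428%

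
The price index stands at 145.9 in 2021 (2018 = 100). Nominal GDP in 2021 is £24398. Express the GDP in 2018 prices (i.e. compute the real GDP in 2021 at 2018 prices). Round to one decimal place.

Real = Nominal ÷ (Index/100) = 24398 ÷ (145.9/100)
     = 24398 ÷ 1.459 = 16722.4126

16722.4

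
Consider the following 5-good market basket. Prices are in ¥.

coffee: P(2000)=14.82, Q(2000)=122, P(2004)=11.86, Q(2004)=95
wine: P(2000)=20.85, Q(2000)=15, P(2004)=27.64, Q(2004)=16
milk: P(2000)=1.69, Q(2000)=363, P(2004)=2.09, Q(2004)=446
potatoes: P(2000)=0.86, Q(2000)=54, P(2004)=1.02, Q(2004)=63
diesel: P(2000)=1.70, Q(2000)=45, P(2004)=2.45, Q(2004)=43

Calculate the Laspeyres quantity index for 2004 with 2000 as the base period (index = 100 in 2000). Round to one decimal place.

Laspeyres quantity index uses base-period prices as weights.
ΣP(2000)·Q(2004) = 14.82×95 + 20.85×16 + 1.69×446 + 0.86×63 + 1.70×43 = 1407.9 + 333.6 + 753.74 + 54.18 + 73.1 = 2622.52
ΣP(2000)·Q(2000) = 14.82×122 + 20.85×15 + 1.69×363 + 0.86×54 + 1.70×45 = 1808.04 + 312.75 + 613.47 + 46.44 + 76.5 = 2857.2
Index = 2622.52 / 2857.2 × 100 = 91.7864

91.8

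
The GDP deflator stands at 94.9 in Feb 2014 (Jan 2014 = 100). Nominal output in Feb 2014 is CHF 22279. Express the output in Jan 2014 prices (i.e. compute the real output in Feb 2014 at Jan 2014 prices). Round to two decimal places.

23476.29

Real = Nominal ÷ (Index/100) = 22279 ÷ (94.9/100)
     = 22279 ÷ 0.949 = 23476.2908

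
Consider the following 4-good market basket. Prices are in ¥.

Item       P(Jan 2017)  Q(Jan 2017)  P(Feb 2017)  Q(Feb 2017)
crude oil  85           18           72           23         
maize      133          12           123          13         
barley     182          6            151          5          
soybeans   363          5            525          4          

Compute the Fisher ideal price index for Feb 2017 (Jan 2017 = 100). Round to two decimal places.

Laspeyres component (base-period weights):
ΣP(Feb 2017)Q(Jan 2017) = 72×18 + 123×12 + 151×6 + 525×5 = 1296 + 1476 + 906 + 2625 = 6303
ΣP(Jan 2017)Q(Jan 2017) = 85×18 + 133×12 + 182×6 + 363×5 = 1530 + 1596 + 1092 + 1815 = 6033
L = 6303 / 6033 × 100 = 104.4754
Paasche component (current-period weights):
ΣP(Feb 2017)Q(Feb 2017) = 72×23 + 123×13 + 151×5 + 525×4 = 1656 + 1599 + 755 + 2100 = 6110
ΣP(Jan 2017)Q(Feb 2017) = 85×23 + 133×13 + 182×5 + 363×4 = 1955 + 1729 + 910 + 1452 = 6046
P = 6110 / 6046 × 100 = 101.0586
Fisher = √(L × P) = √(104.4754 × 101.0586) = 102.7528

102.75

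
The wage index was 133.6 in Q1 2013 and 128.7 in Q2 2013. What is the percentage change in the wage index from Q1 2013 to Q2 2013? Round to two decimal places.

Change = (128.7 − 133.6) / 133.6 × 100
       = -4.9 / 133.6 × 100 = -3.6677%

-3.67%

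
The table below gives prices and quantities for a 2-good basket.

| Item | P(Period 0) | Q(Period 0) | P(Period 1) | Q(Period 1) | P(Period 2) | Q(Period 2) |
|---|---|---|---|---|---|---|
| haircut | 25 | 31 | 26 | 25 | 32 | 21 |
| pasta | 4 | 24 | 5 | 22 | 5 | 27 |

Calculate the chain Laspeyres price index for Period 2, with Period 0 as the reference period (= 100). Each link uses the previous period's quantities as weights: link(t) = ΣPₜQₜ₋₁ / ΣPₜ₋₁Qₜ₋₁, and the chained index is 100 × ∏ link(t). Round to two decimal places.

127.30

Link Period 0→Period 1:
ΣP(Period 1)Q(Period 0) = 26×31 + 5×24 = 806 + 120 = 926
ΣP(Period 0)Q(Period 0) = 25×31 + 4×24 = 775 + 96 = 871
link = 926/871 = 1.063146
Link Period 1→Period 2:
ΣP(Period 2)Q(Period 1) = 32×25 + 5×22 = 800 + 110 = 910
ΣP(Period 1)Q(Period 1) = 26×25 + 5×22 = 650 + 110 = 760
link = 910/760 = 1.197368
Chained index = 100 × 1.063146 × 1.197368 = 127.2977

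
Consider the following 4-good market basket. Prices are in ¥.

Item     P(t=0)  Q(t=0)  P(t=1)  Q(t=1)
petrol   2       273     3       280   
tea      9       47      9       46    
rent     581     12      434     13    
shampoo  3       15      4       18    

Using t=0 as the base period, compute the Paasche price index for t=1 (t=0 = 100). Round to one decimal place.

Paasche price index uses current-period quantities as weights.
ΣP(t=1)·Q(t=1) = 3×280 + 9×46 + 434×13 + 4×18 = 840 + 414 + 5642 + 72 = 6968
ΣP(t=0)·Q(t=1) = 2×280 + 9×46 + 581×13 + 3×18 = 560 + 414 + 7553 + 54 = 8581
Index = 6968 / 8581 × 100 = 81.2027

81.2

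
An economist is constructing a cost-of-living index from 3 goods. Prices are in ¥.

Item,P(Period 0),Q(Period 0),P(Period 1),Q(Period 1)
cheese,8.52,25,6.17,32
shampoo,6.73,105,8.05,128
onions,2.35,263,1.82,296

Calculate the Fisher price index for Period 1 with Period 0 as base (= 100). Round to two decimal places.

96.34

Laspeyres component (base-period weights):
ΣP(Period 1)Q(Period 0) = 6.17×25 + 8.05×105 + 1.82×263 = 154.25 + 845.25 + 478.66 = 1478.16
ΣP(Period 0)Q(Period 0) = 8.52×25 + 6.73×105 + 2.35×263 = 213 + 706.65 + 618.05 = 1537.7
L = 1478.16 / 1537.7 × 100 = 96.1280
Paasche component (current-period weights):
ΣP(Period 1)Q(Period 1) = 6.17×32 + 8.05×128 + 1.82×296 = 197.44 + 1030.4 + 538.72 = 1766.56
ΣP(Period 0)Q(Period 1) = 8.52×32 + 6.73×128 + 2.35×296 = 272.64 + 861.44 + 695.6 = 1829.68
P = 1766.56 / 1829.68 × 100 = 96.5502
Fisher = √(L × P) = √(96.1280 × 96.5502) = 96.3389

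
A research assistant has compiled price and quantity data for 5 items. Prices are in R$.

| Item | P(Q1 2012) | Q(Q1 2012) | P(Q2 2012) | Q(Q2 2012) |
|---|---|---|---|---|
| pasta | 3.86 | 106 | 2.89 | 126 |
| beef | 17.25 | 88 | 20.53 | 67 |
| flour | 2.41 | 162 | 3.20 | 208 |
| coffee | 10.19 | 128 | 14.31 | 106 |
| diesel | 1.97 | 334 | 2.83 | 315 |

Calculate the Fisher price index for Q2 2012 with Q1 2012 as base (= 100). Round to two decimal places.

Laspeyres component (base-period weights):
ΣP(Q2 2012)Q(Q1 2012) = 2.89×106 + 20.53×88 + 3.20×162 + 14.31×128 + 2.83×334 = 306.34 + 1806.64 + 518.4 + 1831.68 + 945.22 = 5408.28
ΣP(Q1 2012)Q(Q1 2012) = 3.86×106 + 17.25×88 + 2.41×162 + 10.19×128 + 1.97×334 = 409.16 + 1518 + 390.42 + 1304.32 + 657.98 = 4279.88
L = 5408.28 / 4279.88 × 100 = 126.3652
Paasche component (current-period weights):
ΣP(Q2 2012)Q(Q2 2012) = 2.89×126 + 20.53×67 + 3.20×208 + 14.31×106 + 2.83×315 = 364.14 + 1375.51 + 665.6 + 1516.86 + 891.45 = 4813.56
ΣP(Q1 2012)Q(Q2 2012) = 3.86×126 + 17.25×67 + 2.41×208 + 10.19×106 + 1.97×315 = 486.36 + 1155.75 + 501.28 + 1080.14 + 620.55 = 3844.08
P = 4813.56 / 3844.08 × 100 = 125.2201
Fisher = √(L × P) = √(126.3652 × 125.2201) = 125.7913

125.79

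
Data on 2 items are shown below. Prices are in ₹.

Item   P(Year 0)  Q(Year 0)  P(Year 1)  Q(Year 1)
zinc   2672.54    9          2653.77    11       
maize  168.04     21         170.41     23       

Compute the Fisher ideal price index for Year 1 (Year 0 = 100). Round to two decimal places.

Laspeyres component (base-period weights):
ΣP(Year 1)Q(Year 0) = 2653.77×9 + 170.41×21 = 23883.93 + 3578.61 = 27462.54
ΣP(Year 0)Q(Year 0) = 2672.54×9 + 168.04×21 = 24052.86 + 3528.84 = 27581.7
L = 27462.54 / 27581.7 × 100 = 99.5680
Paasche component (current-period weights):
ΣP(Year 1)Q(Year 1) = 2653.77×11 + 170.41×23 = 29191.47 + 3919.43 = 33110.9
ΣP(Year 0)Q(Year 1) = 2672.54×11 + 168.04×23 = 29397.94 + 3864.92 = 33262.86
P = 33110.9 / 33262.86 × 100 = 99.5432
Fisher = √(L × P) = √(99.5680 × 99.5432) = 99.5556

99.56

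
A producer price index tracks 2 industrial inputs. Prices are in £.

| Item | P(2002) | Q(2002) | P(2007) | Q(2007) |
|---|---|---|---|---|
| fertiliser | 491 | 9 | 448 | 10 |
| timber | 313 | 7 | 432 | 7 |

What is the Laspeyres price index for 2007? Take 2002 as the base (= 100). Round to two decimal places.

106.75

Laspeyres price index uses base-period quantities as weights.
ΣP(2007)·Q(2002) = 448×9 + 432×7 = 4032 + 3024 = 7056
ΣP(2002)·Q(2002) = 491×9 + 313×7 = 4419 + 2191 = 6610
Index = 7056 / 6610 × 100 = 106.7474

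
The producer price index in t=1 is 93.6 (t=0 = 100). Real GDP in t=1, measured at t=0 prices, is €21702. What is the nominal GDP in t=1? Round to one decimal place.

Nominal = Real × (Index/100) = 21702 × (93.6/100)
        = 21702 × 0.936 = 20313.0720

20313.1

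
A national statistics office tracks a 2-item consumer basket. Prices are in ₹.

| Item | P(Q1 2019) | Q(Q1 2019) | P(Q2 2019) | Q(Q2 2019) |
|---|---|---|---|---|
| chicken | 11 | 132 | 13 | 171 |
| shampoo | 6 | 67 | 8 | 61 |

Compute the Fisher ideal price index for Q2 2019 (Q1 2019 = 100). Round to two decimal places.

121.06

Laspeyres component (base-period weights):
ΣP(Q2 2019)Q(Q1 2019) = 13×132 + 8×67 = 1716 + 536 = 2252
ΣP(Q1 2019)Q(Q1 2019) = 11×132 + 6×67 = 1452 + 402 = 1854
L = 2252 / 1854 × 100 = 121.4671
Paasche component (current-period weights):
ΣP(Q2 2019)Q(Q2 2019) = 13×171 + 8×61 = 2223 + 488 = 2711
ΣP(Q1 2019)Q(Q2 2019) = 11×171 + 6×61 = 1881 + 366 = 2247
P = 2711 / 2247 × 100 = 120.6498
Fisher = √(L × P) = √(121.4671 × 120.6498) = 121.0577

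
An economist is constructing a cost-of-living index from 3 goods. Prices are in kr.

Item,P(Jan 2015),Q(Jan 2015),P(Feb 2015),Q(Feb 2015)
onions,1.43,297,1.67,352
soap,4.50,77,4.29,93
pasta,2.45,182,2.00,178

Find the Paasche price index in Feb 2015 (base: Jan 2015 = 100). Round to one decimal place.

Paasche price index uses current-period quantities as weights.
ΣP(Feb 2015)·Q(Feb 2015) = 1.67×352 + 4.29×93 + 2.00×178 = 587.84 + 398.97 + 356 = 1342.81
ΣP(Jan 2015)·Q(Feb 2015) = 1.43×352 + 4.50×93 + 2.45×178 = 503.36 + 418.5 + 436.1 = 1357.96
Index = 1342.81 / 1357.96 × 100 = 98.8844

98.9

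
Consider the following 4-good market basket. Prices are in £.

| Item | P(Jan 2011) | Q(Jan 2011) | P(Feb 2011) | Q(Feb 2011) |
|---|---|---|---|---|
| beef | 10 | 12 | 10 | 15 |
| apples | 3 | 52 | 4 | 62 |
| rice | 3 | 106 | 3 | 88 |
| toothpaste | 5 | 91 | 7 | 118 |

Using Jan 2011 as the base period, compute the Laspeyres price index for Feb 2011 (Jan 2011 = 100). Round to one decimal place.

122.3

Laspeyres price index uses base-period quantities as weights.
ΣP(Feb 2011)·Q(Jan 2011) = 10×12 + 4×52 + 3×106 + 7×91 = 120 + 208 + 318 + 637 = 1283
ΣP(Jan 2011)·Q(Jan 2011) = 10×12 + 3×52 + 3×106 + 5×91 = 120 + 156 + 318 + 455 = 1049
Index = 1283 / 1049 × 100 = 122.3070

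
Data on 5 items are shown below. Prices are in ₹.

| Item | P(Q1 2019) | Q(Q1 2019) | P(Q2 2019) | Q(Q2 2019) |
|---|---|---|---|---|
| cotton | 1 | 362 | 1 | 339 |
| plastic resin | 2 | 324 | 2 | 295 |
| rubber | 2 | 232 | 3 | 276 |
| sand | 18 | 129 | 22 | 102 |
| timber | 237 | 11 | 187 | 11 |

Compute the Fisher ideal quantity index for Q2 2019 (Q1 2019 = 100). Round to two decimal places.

92.15

Laspeyres component (base-period weights):
ΣP(Q1 2019)Q(Q2 2019) = 1×339 + 2×295 + 2×276 + 18×102 + 237×11 = 339 + 590 + 552 + 1836 + 2607 = 5924
ΣP(Q1 2019)Q(Q1 2019) = 1×362 + 2×324 + 2×232 + 18×129 + 237×11 = 362 + 648 + 464 + 2322 + 2607 = 6403
L = 5924 / 6403 × 100 = 92.5191
Paasche component (current-period weights):
ΣP(Q2 2019)Q(Q2 2019) = 1×339 + 2×295 + 3×276 + 22×102 + 187×11 = 339 + 590 + 828 + 2244 + 2057 = 6058
ΣP(Q2 2019)Q(Q1 2019) = 1×362 + 2×324 + 3×232 + 22×129 + 187×11 = 362 + 648 + 696 + 2838 + 2057 = 6601
P = 6058 / 6601 × 100 = 91.7740
Fisher = √(L × P) = √(92.5191 × 91.7740) = 92.1458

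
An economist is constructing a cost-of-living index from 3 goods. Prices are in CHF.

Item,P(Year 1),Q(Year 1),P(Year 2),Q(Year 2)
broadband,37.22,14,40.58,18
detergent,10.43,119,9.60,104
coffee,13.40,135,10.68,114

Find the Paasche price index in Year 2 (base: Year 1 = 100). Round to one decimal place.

89.8

Paasche price index uses current-period quantities as weights.
ΣP(Year 2)·Q(Year 2) = 40.58×18 + 9.60×104 + 10.68×114 = 730.44 + 998.4 + 1217.52 = 2946.36
ΣP(Year 1)·Q(Year 2) = 37.22×18 + 10.43×104 + 13.40×114 = 669.96 + 1084.72 + 1527.6 = 3282.28
Index = 2946.36 / 3282.28 × 100 = 89.7657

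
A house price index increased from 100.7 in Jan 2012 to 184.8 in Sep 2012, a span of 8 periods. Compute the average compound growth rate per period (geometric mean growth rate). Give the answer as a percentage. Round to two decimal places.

7.88%

Growth factor = (184.8/100.7)^(1/8) = (1.835154)^(1/8) = 1.078845
Growth rate = 1.078845 − 1 = 0.078845 = 7.8845%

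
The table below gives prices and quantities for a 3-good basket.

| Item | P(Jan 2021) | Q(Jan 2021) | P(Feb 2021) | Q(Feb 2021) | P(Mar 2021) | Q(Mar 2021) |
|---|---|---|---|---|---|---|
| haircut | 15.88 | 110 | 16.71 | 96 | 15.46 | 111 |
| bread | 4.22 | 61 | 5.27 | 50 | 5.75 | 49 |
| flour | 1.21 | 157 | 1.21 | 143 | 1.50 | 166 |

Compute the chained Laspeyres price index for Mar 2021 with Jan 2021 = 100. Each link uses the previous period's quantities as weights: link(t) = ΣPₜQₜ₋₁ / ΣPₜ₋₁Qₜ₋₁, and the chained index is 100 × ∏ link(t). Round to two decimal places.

Link Jan 2021→Feb 2021:
ΣP(Feb 2021)Q(Jan 2021) = 16.71×110 + 5.27×61 + 1.21×157 = 1838.1 + 321.47 + 189.97 = 2349.54
ΣP(Jan 2021)Q(Jan 2021) = 15.88×110 + 4.22×61 + 1.21×157 = 1746.8 + 257.42 + 189.97 = 2194.19
link = 2349.54/2194.19 = 1.070801
Link Feb 2021→Mar 2021:
ΣP(Mar 2021)Q(Feb 2021) = 15.46×96 + 5.75×50 + 1.50×143 = 1484.16 + 287.5 + 214.5 = 1986.16
ΣP(Feb 2021)Q(Feb 2021) = 16.71×96 + 5.27×50 + 1.21×143 = 1604.16 + 263.5 + 173.03 = 2040.69
link = 1986.16/2040.69 = 0.973279
Chained index = 100 × 1.070801 × 0.973279 = 104.2187

104.22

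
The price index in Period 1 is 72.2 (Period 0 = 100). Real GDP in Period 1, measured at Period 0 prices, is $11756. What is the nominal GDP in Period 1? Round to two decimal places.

Nominal = Real × (Index/100) = 11756 × (72.2/100)
        = 11756 × 0.722 = 8487.8320

8487.83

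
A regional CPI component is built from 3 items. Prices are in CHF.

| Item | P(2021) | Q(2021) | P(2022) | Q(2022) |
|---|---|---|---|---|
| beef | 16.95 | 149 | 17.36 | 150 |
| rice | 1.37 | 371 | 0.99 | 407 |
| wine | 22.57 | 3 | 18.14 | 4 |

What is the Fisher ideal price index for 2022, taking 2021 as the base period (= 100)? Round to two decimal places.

96.76

Laspeyres component (base-period weights):
ΣP(2022)Q(2021) = 17.36×149 + 0.99×371 + 18.14×3 = 2586.64 + 367.29 + 54.42 = 3008.35
ΣP(2021)Q(2021) = 16.95×149 + 1.37×371 + 22.57×3 = 2525.55 + 508.27 + 67.71 = 3101.53
L = 3008.35 / 3101.53 × 100 = 96.9957
Paasche component (current-period weights):
ΣP(2022)Q(2022) = 17.36×150 + 0.99×407 + 18.14×4 = 2604 + 402.93 + 72.56 = 3079.49
ΣP(2021)Q(2022) = 16.95×150 + 1.37×407 + 22.57×4 = 2542.5 + 557.59 + 90.28 = 3190.37
P = 3079.49 / 3190.37 × 100 = 96.5245
Fisher = √(L × P) = √(96.9957 × 96.5245) = 96.7598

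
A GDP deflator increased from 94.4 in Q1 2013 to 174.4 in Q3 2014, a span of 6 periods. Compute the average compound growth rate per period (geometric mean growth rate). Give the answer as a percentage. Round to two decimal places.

10.77%

Growth factor = (174.4/94.4)^(1/6) = (1.847458)^(1/6) = 1.107718
Growth rate = 1.107718 − 1 = 0.107718 = 10.7718%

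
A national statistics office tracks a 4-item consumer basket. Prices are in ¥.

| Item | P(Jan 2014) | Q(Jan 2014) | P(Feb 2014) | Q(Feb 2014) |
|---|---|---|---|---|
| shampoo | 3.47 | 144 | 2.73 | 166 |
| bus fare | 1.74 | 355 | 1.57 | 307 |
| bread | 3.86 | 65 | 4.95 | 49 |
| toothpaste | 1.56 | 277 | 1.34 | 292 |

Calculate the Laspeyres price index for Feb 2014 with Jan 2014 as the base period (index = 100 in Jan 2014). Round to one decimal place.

Laspeyres price index uses base-period quantities as weights.
ΣP(Feb 2014)·Q(Jan 2014) = 2.73×144 + 1.57×355 + 4.95×65 + 1.34×277 = 393.12 + 557.35 + 321.75 + 371.18 = 1643.4
ΣP(Jan 2014)·Q(Jan 2014) = 3.47×144 + 1.74×355 + 3.86×65 + 1.56×277 = 499.68 + 617.7 + 250.9 + 432.12 = 1800.4
Index = 1643.4 / 1800.4 × 100 = 91.2797

91.3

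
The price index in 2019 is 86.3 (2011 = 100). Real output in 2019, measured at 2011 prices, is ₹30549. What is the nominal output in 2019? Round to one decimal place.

26363.8

Nominal = Real × (Index/100) = 30549 × (86.3/100)
        = 30549 × 0.863 = 26363.7870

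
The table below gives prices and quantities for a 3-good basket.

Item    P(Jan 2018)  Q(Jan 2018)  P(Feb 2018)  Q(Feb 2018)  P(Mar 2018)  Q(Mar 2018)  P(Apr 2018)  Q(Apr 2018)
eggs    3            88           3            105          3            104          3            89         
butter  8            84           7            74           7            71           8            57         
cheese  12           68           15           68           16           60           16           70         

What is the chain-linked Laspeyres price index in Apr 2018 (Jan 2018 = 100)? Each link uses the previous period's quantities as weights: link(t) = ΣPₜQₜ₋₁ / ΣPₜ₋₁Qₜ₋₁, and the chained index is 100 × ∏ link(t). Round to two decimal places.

115.22

Link Jan 2018→Feb 2018:
ΣP(Feb 2018)Q(Jan 2018) = 3×88 + 7×84 + 15×68 = 264 + 588 + 1020 = 1872
ΣP(Jan 2018)Q(Jan 2018) = 3×88 + 8×84 + 12×68 = 264 + 672 + 816 = 1752
link = 1872/1752 = 1.068493
Link Feb 2018→Mar 2018:
ΣP(Mar 2018)Q(Feb 2018) = 3×105 + 7×74 + 16×68 = 315 + 518 + 1088 = 1921
ΣP(Feb 2018)Q(Feb 2018) = 3×105 + 7×74 + 15×68 = 315 + 518 + 1020 = 1853
link = 1921/1853 = 1.036697
Link Mar 2018→Apr 2018:
ΣP(Apr 2018)Q(Mar 2018) = 3×104 + 8×71 + 16×60 = 312 + 568 + 960 = 1840
ΣP(Mar 2018)Q(Mar 2018) = 3×104 + 7×71 + 16×60 = 312 + 497 + 960 = 1769
link = 1840/1769 = 1.040136
Chained index = 100 × 1.068493 × 1.036697 × 1.040136 = 115.2162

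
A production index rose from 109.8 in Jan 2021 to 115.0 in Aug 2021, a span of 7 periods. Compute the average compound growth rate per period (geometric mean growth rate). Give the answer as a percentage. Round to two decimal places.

0.66%

Growth factor = (115.0/109.8)^(1/7) = (1.047359)^(1/7) = 1.006632
Growth rate = 1.006632 − 1 = 0.006632 = 0.6632%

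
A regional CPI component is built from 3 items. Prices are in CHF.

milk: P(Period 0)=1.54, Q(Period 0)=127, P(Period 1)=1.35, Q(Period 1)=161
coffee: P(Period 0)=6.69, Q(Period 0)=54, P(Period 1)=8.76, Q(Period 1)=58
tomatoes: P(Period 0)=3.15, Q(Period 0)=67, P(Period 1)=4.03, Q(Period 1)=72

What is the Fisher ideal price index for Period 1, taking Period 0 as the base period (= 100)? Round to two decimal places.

118.40

Laspeyres component (base-period weights):
ΣP(Period 1)Q(Period 0) = 1.35×127 + 8.76×54 + 4.03×67 = 171.45 + 473.04 + 270.01 = 914.5
ΣP(Period 0)Q(Period 0) = 1.54×127 + 6.69×54 + 3.15×67 = 195.58 + 361.26 + 211.05 = 767.89
L = 914.5 / 767.89 × 100 = 119.0926
Paasche component (current-period weights):
ΣP(Period 1)Q(Period 1) = 1.35×161 + 8.76×58 + 4.03×72 = 217.35 + 508.08 + 290.16 = 1015.59
ΣP(Period 0)Q(Period 1) = 1.54×161 + 6.69×58 + 3.15×72 = 247.94 + 388.02 + 226.8 = 862.76
P = 1015.59 / 862.76 × 100 = 117.7141
Fisher = √(L × P) = √(119.0926 × 117.7141) = 118.4013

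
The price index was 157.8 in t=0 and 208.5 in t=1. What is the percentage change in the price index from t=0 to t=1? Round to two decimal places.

32.13%

Change = (208.5 − 157.8) / 157.8 × 100
       = 50.7 / 157.8 × 100 = 32.1293%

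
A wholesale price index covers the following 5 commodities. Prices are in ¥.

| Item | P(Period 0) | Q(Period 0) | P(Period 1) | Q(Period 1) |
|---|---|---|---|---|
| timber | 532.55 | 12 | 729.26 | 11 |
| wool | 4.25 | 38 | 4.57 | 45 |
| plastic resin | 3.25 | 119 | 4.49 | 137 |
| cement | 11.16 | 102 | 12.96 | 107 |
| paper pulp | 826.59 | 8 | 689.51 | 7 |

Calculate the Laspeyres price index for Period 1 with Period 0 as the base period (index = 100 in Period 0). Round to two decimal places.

Laspeyres price index uses base-period quantities as weights.
ΣP(Period 1)·Q(Period 0) = 729.26×12 + 4.57×38 + 4.49×119 + 12.96×102 + 689.51×8 = 8751.12 + 173.66 + 534.31 + 1321.92 + 5516.08 = 16297.09
ΣP(Period 0)·Q(Period 0) = 532.55×12 + 4.25×38 + 3.25×119 + 11.16×102 + 826.59×8 = 6390.6 + 161.5 + 386.75 + 1138.32 + 6612.72 = 14689.89
Index = 16297.09 / 14689.89 × 100 = 110.9409

110.94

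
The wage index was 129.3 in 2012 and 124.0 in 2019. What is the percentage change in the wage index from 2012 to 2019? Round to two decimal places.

Change = (124.0 − 129.3) / 129.3 × 100
       = -5.3 / 129.3 × 100 = -4.0990%

-4.10%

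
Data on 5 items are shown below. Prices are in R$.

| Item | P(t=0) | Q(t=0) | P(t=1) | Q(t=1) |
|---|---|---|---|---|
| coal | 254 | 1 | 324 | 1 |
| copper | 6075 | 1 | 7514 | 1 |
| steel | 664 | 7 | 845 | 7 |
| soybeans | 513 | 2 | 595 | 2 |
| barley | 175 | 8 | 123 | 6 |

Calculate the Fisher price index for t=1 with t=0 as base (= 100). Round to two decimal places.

Laspeyres component (base-period weights):
ΣP(t=1)Q(t=0) = 324×1 + 7514×1 + 845×7 + 595×2 + 123×8 = 324 + 7514 + 5915 + 1190 + 984 = 15927
ΣP(t=0)Q(t=0) = 254×1 + 6075×1 + 664×7 + 513×2 + 175×8 = 254 + 6075 + 4648 + 1026 + 1400 = 13403
L = 15927 / 13403 × 100 = 118.8316
Paasche component (current-period weights):
ΣP(t=1)Q(t=1) = 324×1 + 7514×1 + 845×7 + 595×2 + 123×6 = 324 + 7514 + 5915 + 1190 + 738 = 15681
ΣP(t=0)Q(t=1) = 254×1 + 6075×1 + 664×7 + 513×2 + 175×6 = 254 + 6075 + 4648 + 1026 + 1050 = 13053
P = 15681 / 13053 × 100 = 120.1333
Fisher = √(L × P) = √(118.8316 × 120.1333) = 119.4807

119.48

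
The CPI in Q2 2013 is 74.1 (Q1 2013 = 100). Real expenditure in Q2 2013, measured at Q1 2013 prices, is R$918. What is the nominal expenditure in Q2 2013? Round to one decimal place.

Nominal = Real × (Index/100) = 918 × (74.1/100)
        = 918 × 0.741 = 680.2380

680.2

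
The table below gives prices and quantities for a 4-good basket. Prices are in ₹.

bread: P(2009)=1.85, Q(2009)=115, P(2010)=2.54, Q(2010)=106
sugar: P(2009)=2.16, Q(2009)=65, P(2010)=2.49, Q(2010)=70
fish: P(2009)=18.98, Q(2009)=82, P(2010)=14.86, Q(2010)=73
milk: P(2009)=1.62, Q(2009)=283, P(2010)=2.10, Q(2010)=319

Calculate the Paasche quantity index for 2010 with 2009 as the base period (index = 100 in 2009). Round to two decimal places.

Paasche quantity index uses current-period prices as weights.
ΣP(2010)·Q(2010) = 2.54×106 + 2.49×70 + 14.86×73 + 2.10×319 = 269.24 + 174.3 + 1084.78 + 669.9 = 2198.22
ΣP(2010)·Q(2009) = 2.54×115 + 2.49×65 + 14.86×82 + 2.10×283 = 292.1 + 161.85 + 1218.52 + 594.3 = 2266.77
Index = 2198.22 / 2266.77 × 100 = 96.9759

96.98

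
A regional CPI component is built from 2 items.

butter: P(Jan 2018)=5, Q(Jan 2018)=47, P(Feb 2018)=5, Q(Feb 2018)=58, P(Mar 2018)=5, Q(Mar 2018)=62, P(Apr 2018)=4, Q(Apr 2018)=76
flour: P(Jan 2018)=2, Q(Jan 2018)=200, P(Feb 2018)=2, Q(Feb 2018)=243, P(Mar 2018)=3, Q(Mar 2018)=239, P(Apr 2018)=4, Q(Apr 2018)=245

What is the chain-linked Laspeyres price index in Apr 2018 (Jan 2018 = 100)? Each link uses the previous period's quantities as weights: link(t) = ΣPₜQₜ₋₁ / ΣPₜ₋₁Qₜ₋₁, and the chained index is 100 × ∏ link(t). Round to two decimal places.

Link Jan 2018→Feb 2018:
ΣP(Feb 2018)Q(Jan 2018) = 5×47 + 2×200 = 235 + 400 = 635
ΣP(Jan 2018)Q(Jan 2018) = 5×47 + 2×200 = 235 + 400 = 635
link = 635/635 = 1.000000
Link Feb 2018→Mar 2018:
ΣP(Mar 2018)Q(Feb 2018) = 5×58 + 3×243 = 290 + 729 = 1019
ΣP(Feb 2018)Q(Feb 2018) = 5×58 + 2×243 = 290 + 486 = 776
link = 1019/776 = 1.313144
Link Mar 2018→Apr 2018:
ΣP(Apr 2018)Q(Mar 2018) = 4×62 + 4×239 = 248 + 956 = 1204
ΣP(Mar 2018)Q(Mar 2018) = 5×62 + 3×239 = 310 + 717 = 1027
link = 1204/1027 = 1.172347
Chained index = 100 × 1.000000 × 1.313144 × 1.172347 = 153.9460

153.95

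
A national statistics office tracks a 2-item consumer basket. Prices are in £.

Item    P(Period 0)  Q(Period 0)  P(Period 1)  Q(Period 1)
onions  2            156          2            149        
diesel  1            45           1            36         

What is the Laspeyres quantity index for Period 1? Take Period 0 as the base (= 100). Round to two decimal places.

93.56

Laspeyres quantity index uses base-period prices as weights.
ΣP(Period 0)·Q(Period 1) = 2×149 + 1×36 = 298 + 36 = 334
ΣP(Period 0)·Q(Period 0) = 2×156 + 1×45 = 312 + 45 = 357
Index = 334 / 357 × 100 = 93.5574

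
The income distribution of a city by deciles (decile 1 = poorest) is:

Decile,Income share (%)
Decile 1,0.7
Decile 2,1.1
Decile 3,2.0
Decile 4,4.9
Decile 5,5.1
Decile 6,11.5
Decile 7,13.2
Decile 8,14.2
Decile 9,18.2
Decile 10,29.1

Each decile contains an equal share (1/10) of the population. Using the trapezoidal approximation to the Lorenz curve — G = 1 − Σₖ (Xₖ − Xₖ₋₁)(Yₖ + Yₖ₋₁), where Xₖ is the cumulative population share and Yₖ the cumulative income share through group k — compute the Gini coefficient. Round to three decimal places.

Cumulative income shares Yₖ: 0.0070, 0.0180, 0.0380, 0.0870, 0.1380, 0.2530, 0.3850, 0.5270, 0.7090, 1.0000
Σ (Xₖ−Xₖ₋₁)(Yₖ+Yₖ₋₁) = (1/10)(0.0070+0.0000) + (1/10)(0.0180+0.0070) + (1/10)(0.0380+0.0180) + (1/10)(0.0870+0.0380) + (1/10)(0.1380+0.0870) + (1/10)(0.2530+0.1380) + (1/10)(0.3850+0.2530) + (1/10)(0.5270+0.3850) + (1/10)(0.7090+0.5270) + (1/10)(1.0000+0.7090)
  = 0.0007 + 0.0025 + 0.0056 + 0.0125 + 0.0225 + 0.0391 + 0.0638 + 0.0912 + 0.1236 + 0.1709 = 0.5324
G = 1 − 0.5324 = 0.4676

0.468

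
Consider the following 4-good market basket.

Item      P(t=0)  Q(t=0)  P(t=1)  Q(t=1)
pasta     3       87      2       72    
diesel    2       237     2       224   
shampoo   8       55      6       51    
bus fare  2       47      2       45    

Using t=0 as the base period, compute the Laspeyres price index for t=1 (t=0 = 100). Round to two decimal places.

84.48

Laspeyres price index uses base-period quantities as weights.
ΣP(t=1)·Q(t=0) = 2×87 + 2×237 + 6×55 + 2×47 = 174 + 474 + 330 + 94 = 1072
ΣP(t=0)·Q(t=0) = 3×87 + 2×237 + 8×55 + 2×47 = 261 + 474 + 440 + 94 = 1269
Index = 1072 / 1269 × 100 = 84.4760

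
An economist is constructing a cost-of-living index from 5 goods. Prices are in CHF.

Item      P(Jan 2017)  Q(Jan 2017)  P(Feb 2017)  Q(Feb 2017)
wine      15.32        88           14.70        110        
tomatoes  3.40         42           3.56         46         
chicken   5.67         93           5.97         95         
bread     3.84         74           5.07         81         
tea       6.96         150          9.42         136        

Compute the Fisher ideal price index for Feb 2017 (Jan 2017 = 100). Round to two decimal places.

112.09

Laspeyres component (base-period weights):
ΣP(Feb 2017)Q(Jan 2017) = 14.70×88 + 3.56×42 + 5.97×93 + 5.07×74 + 9.42×150 = 1293.6 + 149.52 + 555.21 + 375.18 + 1413 = 3786.51
ΣP(Jan 2017)Q(Jan 2017) = 15.32×88 + 3.40×42 + 5.67×93 + 3.84×74 + 6.96×150 = 1348.16 + 142.8 + 527.31 + 284.16 + 1044 = 3346.43
L = 3786.51 / 3346.43 × 100 = 113.1507
Paasche component (current-period weights):
ΣP(Feb 2017)Q(Feb 2017) = 14.70×110 + 3.56×46 + 5.97×95 + 5.07×81 + 9.42×136 = 1617 + 163.76 + 567.15 + 410.67 + 1281.12 = 4039.7
ΣP(Jan 2017)Q(Feb 2017) = 15.32×110 + 3.40×46 + 5.67×95 + 3.84×81 + 6.96×136 = 1685.2 + 156.4 + 538.65 + 311.04 + 946.56 = 3637.85
P = 4039.7 / 3637.85 × 100 = 111.0464
Fisher = √(L × P) = √(113.1507 × 111.0464) = 112.0936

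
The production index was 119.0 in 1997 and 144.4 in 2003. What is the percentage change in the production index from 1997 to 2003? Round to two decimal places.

21.34%

Change = (144.4 − 119.0) / 119.0 × 100
       = 25.4 / 119.0 × 100 = 21.3445%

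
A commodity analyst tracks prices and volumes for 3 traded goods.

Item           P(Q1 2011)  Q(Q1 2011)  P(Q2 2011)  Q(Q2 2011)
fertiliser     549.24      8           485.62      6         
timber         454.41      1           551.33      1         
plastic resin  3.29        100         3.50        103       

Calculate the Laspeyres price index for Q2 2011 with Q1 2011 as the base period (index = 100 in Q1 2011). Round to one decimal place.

Laspeyres price index uses base-period quantities as weights.
ΣP(Q2 2011)·Q(Q1 2011) = 485.62×8 + 551.33×1 + 3.50×100 = 3884.96 + 551.33 + 350 = 4786.29
ΣP(Q1 2011)·Q(Q1 2011) = 549.24×8 + 454.41×1 + 3.29×100 = 4393.92 + 454.41 + 329 = 5177.33
Index = 4786.29 / 5177.33 × 100 = 92.4471

92.4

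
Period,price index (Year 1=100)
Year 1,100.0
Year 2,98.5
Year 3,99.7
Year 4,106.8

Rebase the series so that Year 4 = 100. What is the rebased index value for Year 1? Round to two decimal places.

93.63

Rebased(Year 1) = 100.0 / 106.8 × 100 = 93.6330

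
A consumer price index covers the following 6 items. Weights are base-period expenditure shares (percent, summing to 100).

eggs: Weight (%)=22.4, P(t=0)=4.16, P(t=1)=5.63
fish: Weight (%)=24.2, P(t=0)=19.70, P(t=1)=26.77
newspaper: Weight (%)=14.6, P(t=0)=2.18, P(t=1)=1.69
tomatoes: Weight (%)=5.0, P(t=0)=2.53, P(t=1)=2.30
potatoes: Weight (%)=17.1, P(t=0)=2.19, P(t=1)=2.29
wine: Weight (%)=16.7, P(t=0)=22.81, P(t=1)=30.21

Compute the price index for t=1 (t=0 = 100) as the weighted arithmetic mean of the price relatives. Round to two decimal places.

119.06

eggs: 22.4 × (5.63/4.16) = 22.4 × 1.353365 = 30.3154
fish: 24.2 × (26.77/19.70) = 24.2 × 1.358883 = 32.8850
newspaper: 14.6 × (1.69/2.18) = 14.6 × 0.775229 = 11.3183
tomatoes: 5.0 × (2.30/2.53) = 5.0 × 0.909091 = 4.5455
potatoes: 17.1 × (2.29/2.19) = 17.1 × 1.045662 = 17.8808
wine: 16.7 × (30.21/22.81) = 16.7 × 1.324419 = 22.1178
Index = Σ wᵢ·(p₁ᵢ/p₀ᵢ) = 30.3154 + 32.8850 + 11.3183 + 4.5455 + 17.8808 + 22.1178 = 119.0628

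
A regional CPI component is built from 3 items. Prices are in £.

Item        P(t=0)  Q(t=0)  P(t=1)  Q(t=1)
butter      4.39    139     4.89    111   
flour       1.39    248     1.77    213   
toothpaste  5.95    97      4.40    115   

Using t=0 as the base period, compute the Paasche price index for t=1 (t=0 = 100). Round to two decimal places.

97.15

Paasche price index uses current-period quantities as weights.
ΣP(t=1)·Q(t=1) = 4.89×111 + 1.77×213 + 4.40×115 = 542.79 + 377.01 + 506 = 1425.8
ΣP(t=0)·Q(t=1) = 4.39×111 + 1.39×213 + 5.95×115 = 487.29 + 296.07 + 684.25 = 1467.61
Index = 1425.8 / 1467.61 × 100 = 97.1512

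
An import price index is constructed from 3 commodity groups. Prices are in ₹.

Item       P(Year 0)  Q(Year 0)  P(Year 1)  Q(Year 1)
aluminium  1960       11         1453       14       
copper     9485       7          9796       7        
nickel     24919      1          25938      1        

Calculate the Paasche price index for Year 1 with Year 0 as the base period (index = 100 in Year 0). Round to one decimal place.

96.7

Paasche price index uses current-period quantities as weights.
ΣP(Year 1)·Q(Year 1) = 1453×14 + 9796×7 + 25938×1 = 20342 + 68572 + 25938 = 114852
ΣP(Year 0)·Q(Year 1) = 1960×14 + 9485×7 + 24919×1 = 27440 + 66395 + 24919 = 118754
Index = 114852 / 118754 × 100 = 96.7142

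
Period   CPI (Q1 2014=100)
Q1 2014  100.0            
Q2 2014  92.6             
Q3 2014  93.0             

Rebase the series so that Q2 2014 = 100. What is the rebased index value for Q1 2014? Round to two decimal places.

Rebased(Q1 2014) = 100.0 / 92.6 × 100 = 107.9914

107.99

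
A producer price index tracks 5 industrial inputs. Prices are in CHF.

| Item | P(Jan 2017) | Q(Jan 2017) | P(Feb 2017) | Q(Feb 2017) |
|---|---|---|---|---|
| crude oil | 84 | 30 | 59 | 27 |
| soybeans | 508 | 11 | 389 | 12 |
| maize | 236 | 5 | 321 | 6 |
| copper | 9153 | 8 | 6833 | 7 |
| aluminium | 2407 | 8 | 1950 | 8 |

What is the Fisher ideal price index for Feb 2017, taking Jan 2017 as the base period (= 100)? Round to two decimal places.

Laspeyres component (base-period weights):
ΣP(Feb 2017)Q(Jan 2017) = 59×30 + 389×11 + 321×5 + 6833×8 + 1950×8 = 1770 + 4279 + 1605 + 54664 + 15600 = 77918
ΣP(Jan 2017)Q(Jan 2017) = 84×30 + 508×11 + 236×5 + 9153×8 + 2407×8 = 2520 + 5588 + 1180 + 73224 + 19256 = 101768
L = 77918 / 101768 × 100 = 76.5643
Paasche component (current-period weights):
ΣP(Feb 2017)Q(Feb 2017) = 59×27 + 389×12 + 321×6 + 6833×7 + 1950×8 = 1593 + 4668 + 1926 + 47831 + 15600 = 71618
ΣP(Jan 2017)Q(Feb 2017) = 84×27 + 508×12 + 236×6 + 9153×7 + 2407×8 = 2268 + 6096 + 1416 + 64071 + 19256 = 93107
P = 71618 / 93107 × 100 = 76.9201
Fisher = √(L × P) = √(76.5643 × 76.9201) = 76.7420

76.74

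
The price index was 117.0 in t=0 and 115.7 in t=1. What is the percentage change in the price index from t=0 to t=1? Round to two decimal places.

Change = (115.7 − 117.0) / 117.0 × 100
       = -1.3 / 117.0 × 100 = -1.1111%

-1.11%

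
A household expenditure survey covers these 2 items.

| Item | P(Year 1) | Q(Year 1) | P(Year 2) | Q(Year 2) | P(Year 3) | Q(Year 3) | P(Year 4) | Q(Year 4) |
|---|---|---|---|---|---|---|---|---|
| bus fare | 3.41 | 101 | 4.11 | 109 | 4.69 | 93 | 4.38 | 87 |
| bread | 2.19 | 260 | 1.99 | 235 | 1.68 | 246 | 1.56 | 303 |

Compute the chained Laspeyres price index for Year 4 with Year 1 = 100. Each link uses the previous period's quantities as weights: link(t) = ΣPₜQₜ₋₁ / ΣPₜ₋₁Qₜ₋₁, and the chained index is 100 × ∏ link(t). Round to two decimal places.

94.04

Link Year 1→Year 2:
ΣP(Year 2)Q(Year 1) = 4.11×101 + 1.99×260 = 415.11 + 517.4 = 932.51
ΣP(Year 1)Q(Year 1) = 3.41×101 + 2.19×260 = 344.41 + 569.4 = 913.81
link = 932.51/913.81 = 1.020464
Link Year 2→Year 3:
ΣP(Year 3)Q(Year 2) = 4.69×109 + 1.68×235 = 511.21 + 394.8 = 906.01
ΣP(Year 2)Q(Year 2) = 4.11×109 + 1.99×235 = 447.99 + 467.65 = 915.64
link = 906.01/915.64 = 0.989483
Link Year 3→Year 4:
ΣP(Year 4)Q(Year 3) = 4.38×93 + 1.56×246 = 407.34 + 383.76 = 791.1
ΣP(Year 3)Q(Year 3) = 4.69×93 + 1.68×246 = 436.17 + 413.28 = 849.45
link = 791.1/849.45 = 0.931308
Chained index = 100 × 1.020464 × 0.989483 × 0.931308 = 94.0371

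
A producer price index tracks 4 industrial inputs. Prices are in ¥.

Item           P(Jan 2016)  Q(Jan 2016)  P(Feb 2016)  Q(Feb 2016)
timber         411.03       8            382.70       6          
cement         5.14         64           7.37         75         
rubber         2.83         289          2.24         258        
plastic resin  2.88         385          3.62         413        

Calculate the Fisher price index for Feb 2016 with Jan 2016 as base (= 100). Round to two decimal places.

101.85

Laspeyres component (base-period weights):
ΣP(Feb 2016)Q(Jan 2016) = 382.70×8 + 7.37×64 + 2.24×289 + 3.62×385 = 3061.6 + 471.68 + 647.36 + 1393.7 = 5574.34
ΣP(Jan 2016)Q(Jan 2016) = 411.03×8 + 5.14×64 + 2.83×289 + 2.88×385 = 3288.24 + 328.96 + 817.87 + 1108.8 = 5543.87
L = 5574.34 / 5543.87 × 100 = 100.5496
Paasche component (current-period weights):
ΣP(Feb 2016)Q(Feb 2016) = 382.70×6 + 7.37×75 + 2.24×258 + 3.62×413 = 2296.2 + 552.75 + 577.92 + 1495.06 = 4921.93
ΣP(Jan 2016)Q(Feb 2016) = 411.03×6 + 5.14×75 + 2.83×258 + 2.88×413 = 2466.18 + 385.5 + 730.14 + 1189.44 = 4771.26
P = 4921.93 / 4771.26 × 100 = 103.1579
Fisher = √(L × P) = √(100.5496 × 103.1579) = 101.8454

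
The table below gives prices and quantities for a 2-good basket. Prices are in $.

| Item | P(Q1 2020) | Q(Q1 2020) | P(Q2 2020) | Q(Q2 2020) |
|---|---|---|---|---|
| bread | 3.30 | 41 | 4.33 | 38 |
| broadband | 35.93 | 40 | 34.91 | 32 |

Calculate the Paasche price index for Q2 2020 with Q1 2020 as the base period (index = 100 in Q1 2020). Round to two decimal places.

100.51

Paasche price index uses current-period quantities as weights.
ΣP(Q2 2020)·Q(Q2 2020) = 4.33×38 + 34.91×32 = 164.54 + 1117.12 = 1281.66
ΣP(Q1 2020)·Q(Q2 2020) = 3.30×38 + 35.93×32 = 125.4 + 1149.76 = 1275.16
Index = 1281.66 / 1275.16 × 100 = 100.5097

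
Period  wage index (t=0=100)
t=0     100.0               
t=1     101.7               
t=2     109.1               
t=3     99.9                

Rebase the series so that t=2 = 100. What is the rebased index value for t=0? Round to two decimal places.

Rebased(t=0) = 100.0 / 109.1 × 100 = 91.6590

91.66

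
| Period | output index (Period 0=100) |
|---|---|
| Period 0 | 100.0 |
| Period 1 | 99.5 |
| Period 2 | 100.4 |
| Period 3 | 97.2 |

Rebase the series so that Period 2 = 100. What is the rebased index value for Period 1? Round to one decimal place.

Rebased(Period 1) = 99.5 / 100.4 × 100 = 99.1036

99.1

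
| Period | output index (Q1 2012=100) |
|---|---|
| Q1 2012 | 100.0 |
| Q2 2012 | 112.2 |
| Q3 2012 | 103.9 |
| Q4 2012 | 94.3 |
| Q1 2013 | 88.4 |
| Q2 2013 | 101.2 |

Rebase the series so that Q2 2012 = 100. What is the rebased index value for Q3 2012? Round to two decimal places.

92.60

Rebased(Q3 2012) = 103.9 / 112.2 × 100 = 92.6025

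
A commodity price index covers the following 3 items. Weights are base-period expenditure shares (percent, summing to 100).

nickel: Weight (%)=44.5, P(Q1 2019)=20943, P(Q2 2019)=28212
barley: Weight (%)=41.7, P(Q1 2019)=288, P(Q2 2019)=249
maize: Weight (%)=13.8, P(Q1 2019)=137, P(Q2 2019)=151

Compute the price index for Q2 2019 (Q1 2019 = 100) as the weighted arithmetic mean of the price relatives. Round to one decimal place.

nickel: 44.5 × (28212/20943) = 44.5 × 1.347085 = 59.9453
barley: 41.7 × (249/288) = 41.7 × 0.864583 = 36.0531
maize: 13.8 × (151/137) = 13.8 × 1.102190 = 15.2102
Index = Σ wᵢ·(p₁ᵢ/p₀ᵢ) = 59.9453 + 36.0531 + 15.2102 = 111.2086

111.2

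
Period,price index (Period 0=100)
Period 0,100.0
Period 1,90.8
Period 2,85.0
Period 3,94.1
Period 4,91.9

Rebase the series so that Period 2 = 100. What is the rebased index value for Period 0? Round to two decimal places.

Rebased(Period 0) = 100.0 / 85.0 × 100 = 117.6471

117.65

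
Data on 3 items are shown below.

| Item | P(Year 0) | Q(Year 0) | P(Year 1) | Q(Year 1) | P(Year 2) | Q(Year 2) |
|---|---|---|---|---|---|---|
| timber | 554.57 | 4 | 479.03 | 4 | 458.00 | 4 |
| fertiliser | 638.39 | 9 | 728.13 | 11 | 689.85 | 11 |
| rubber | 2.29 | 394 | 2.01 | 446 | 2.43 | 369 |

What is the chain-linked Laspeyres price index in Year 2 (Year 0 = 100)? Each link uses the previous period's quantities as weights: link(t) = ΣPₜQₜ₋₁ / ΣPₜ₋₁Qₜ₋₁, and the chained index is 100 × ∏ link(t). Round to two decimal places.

101.39

Link Year 0→Year 1:
ΣP(Year 1)Q(Year 0) = 479.03×4 + 728.13×9 + 2.01×394 = 1916.12 + 6553.17 + 791.94 = 9261.23
ΣP(Year 0)Q(Year 0) = 554.57×4 + 638.39×9 + 2.29×394 = 2218.28 + 5745.51 + 902.26 = 8866.05
link = 9261.23/8866.05 = 1.044572
Link Year 1→Year 2:
ΣP(Year 2)Q(Year 1) = 458.00×4 + 689.85×11 + 2.43×446 = 1832 + 7588.35 + 1083.78 = 10504.13
ΣP(Year 1)Q(Year 1) = 479.03×4 + 728.13×11 + 2.01×446 = 1916.12 + 8009.43 + 896.46 = 10822.01
link = 10504.13/10822.01 = 0.970627
Chained index = 100 × 1.044572 × 0.970627 = 101.3890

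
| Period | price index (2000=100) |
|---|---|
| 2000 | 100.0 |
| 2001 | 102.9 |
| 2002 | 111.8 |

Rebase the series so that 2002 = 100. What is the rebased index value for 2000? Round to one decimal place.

89.4

Rebased(2000) = 100.0 / 111.8 × 100 = 89.4454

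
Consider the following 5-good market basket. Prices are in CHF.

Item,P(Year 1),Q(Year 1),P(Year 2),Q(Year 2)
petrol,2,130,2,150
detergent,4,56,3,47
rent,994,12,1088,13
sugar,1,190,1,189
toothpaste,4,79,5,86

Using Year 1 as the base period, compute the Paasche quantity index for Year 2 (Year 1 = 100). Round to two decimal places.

108.07

Paasche quantity index uses current-period prices as weights.
ΣP(Year 2)·Q(Year 2) = 2×150 + 3×47 + 1088×13 + 1×189 + 5×86 = 300 + 141 + 14144 + 189 + 430 = 15204
ΣP(Year 2)·Q(Year 1) = 2×130 + 3×56 + 1088×12 + 1×190 + 5×79 = 260 + 168 + 13056 + 190 + 395 = 14069
Index = 15204 / 14069 × 100 = 108.0674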